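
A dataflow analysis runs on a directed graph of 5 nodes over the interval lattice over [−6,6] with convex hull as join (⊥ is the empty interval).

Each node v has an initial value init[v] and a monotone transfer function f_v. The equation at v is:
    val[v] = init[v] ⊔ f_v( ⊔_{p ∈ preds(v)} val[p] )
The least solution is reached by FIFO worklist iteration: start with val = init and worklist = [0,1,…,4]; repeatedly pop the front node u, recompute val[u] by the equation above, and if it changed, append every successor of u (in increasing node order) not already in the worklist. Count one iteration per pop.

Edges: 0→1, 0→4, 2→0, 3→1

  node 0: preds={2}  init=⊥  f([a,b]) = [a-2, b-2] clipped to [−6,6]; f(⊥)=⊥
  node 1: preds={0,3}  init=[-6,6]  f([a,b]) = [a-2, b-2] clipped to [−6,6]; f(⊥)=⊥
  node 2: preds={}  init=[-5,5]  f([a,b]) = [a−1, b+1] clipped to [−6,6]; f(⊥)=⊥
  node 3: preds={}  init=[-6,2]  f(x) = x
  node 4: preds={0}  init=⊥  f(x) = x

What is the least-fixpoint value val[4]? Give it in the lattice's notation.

Trace (5 dequeues):
  [1] u=0 | in [-5,5] | out [-6,3] | prev ⊥ | push {}
  [2] u=1 | in [-6,3] | out [-6,6] | ==
  [3] u=2 | in ⊥ | out [-5,5] | ==
  [4] u=3 | in ⊥ | out [-6,2] | ==
  [5] u=4 | in [-6,3] | out [-6,3] | prev ⊥ | push {}

Converged values:
  [0] [-6,3]
  [1] [-6,6]
  [2] [-5,5]
  [3] [-6,2]
  [4] [-6,3]

[-6,3]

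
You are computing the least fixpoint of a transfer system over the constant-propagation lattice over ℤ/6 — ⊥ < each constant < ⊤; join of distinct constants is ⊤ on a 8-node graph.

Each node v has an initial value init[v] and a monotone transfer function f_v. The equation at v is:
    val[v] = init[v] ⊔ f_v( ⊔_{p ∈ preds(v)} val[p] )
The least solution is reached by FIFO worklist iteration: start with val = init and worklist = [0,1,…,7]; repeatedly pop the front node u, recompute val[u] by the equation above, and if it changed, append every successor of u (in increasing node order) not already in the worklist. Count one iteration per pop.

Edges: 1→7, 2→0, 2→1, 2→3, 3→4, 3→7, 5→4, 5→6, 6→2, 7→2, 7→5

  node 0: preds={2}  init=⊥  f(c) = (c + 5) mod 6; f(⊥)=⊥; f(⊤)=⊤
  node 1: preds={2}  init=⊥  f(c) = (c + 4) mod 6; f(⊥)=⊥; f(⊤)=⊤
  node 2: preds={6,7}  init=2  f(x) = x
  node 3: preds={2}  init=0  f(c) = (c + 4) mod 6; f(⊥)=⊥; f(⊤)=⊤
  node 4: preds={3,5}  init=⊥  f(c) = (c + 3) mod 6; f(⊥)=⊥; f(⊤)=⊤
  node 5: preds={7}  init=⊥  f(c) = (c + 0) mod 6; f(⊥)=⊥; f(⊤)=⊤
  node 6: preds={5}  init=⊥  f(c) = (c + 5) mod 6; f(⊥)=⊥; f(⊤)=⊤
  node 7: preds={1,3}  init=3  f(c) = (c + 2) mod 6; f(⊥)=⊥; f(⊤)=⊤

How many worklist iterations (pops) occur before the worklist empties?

Iteration log — 17 steps:
  step 1. node 0  ⊔preds=2  new=1  old=⊥  +wl: 
  step 2. node 1  ⊔preds=2  new=0  old=⊥  +wl: 
  step 3. node 2  ⊔preds=3  new=⊤  old=2  +wl: 0,1
  step 4. node 3  ⊔preds=⊤  new=⊤  old=0  +wl: 
  step 5. node 4  ⊔preds=⊤  new=⊤  old=⊥  +wl: 
  step 6. node 5  ⊔preds=3  new=3  old=⊥  +wl: 4
  step 7. node 6  ⊔preds=3  new=2  old=⊥  +wl: 2
  step 8. node 7  ⊔preds=⊤  new=⊤  old=3  +wl: 5
  step 9. node 0  ⊔preds=⊤  new=⊤  old=1  +wl: 
  step 10. node 1  ⊔preds=⊤  new=⊤  old=0  +wl: 7
  step 11. node 4  ⊔preds=⊤  new=⊤  stable
  step 12. node 2  ⊔preds=⊤  new=⊤  stable
  step 13. node 5  ⊔preds=⊤  new=⊤  old=3  +wl: 4,6
  step 14. node 7  ⊔preds=⊤  new=⊤  stable
  step 15. node 4  ⊔preds=⊤  new=⊤  stable
  step 16. node 6  ⊔preds=⊤  new=⊤  old=2  +wl: 2
  step 17. node 2  ⊔preds=⊤  new=⊤  stable

Least fixpoint reached:
  node 0: ⊤
  node 1: ⊤
  node 2: ⊤
  node 3: ⊤
  node 4: ⊤
  node 5: ⊤
  node 6: ⊤
  node 7: ⊤

17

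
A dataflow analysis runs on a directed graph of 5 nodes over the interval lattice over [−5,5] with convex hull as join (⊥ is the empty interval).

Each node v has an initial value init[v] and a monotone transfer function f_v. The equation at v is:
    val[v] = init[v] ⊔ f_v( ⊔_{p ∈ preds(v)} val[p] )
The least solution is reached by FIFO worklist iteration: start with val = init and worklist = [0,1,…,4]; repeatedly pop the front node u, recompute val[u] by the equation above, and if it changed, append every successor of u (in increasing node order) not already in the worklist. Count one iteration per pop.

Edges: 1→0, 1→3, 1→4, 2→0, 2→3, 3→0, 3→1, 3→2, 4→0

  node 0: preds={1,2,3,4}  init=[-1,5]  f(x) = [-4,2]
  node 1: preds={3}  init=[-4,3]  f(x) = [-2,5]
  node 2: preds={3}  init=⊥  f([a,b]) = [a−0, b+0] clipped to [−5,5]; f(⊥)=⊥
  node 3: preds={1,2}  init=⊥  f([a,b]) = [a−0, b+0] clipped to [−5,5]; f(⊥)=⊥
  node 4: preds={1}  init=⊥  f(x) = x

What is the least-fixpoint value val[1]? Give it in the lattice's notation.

Worklist (10 pops):
  #1 pop 0: in=[-4,3] → [-4,5] (was [-1,5]); enqueue []
  #2 pop 1: in=⊥ → [-4,5] (was [-4,3]); enqueue [0]
  #3 pop 2: in=⊥ → ⊥ (no change)
  #4 pop 3: in=[-4,5] → [-4,5] (was ⊥); enqueue [1,2]
  #5 pop 4: in=[-4,5] → [-4,5] (was ⊥); enqueue []
  #6 pop 0: in=[-4,5] → [-4,5] (no change)
  #7 pop 1: in=[-4,5] → [-4,5] (no change)
  #8 pop 2: in=[-4,5] → [-4,5] (was ⊥); enqueue [0,3]
  #9 pop 0: in=[-4,5] → [-4,5] (no change)
  #10 pop 3: in=[-4,5] → [-4,5] (no change)

Fixpoint:
  val[0] = [-4,5]
  val[1] = [-4,5]
  val[2] = [-4,5]
  val[3] = [-4,5]
  val[4] = [-4,5]

[-4,5]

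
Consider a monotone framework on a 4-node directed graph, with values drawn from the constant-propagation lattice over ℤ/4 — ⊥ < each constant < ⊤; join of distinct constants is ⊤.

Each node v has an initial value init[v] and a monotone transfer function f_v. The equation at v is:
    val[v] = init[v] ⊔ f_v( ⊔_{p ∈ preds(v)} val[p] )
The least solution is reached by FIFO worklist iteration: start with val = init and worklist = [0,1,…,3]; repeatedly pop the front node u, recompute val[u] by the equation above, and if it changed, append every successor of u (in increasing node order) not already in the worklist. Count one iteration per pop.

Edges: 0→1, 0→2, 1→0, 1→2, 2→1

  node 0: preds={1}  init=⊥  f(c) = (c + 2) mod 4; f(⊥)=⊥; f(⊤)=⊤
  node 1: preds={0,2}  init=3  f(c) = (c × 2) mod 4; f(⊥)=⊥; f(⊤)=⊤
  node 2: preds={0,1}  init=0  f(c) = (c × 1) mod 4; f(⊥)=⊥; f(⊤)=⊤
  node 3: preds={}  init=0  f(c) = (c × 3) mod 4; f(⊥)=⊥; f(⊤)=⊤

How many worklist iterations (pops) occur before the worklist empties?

Iteration log — 7 steps:
  step 1. node 0  ⊔preds=3  new=1  old=⊥  +wl: 
  step 2. node 1  ⊔preds=⊤  new=⊤  old=3  +wl: 0
  step 3. node 2  ⊔preds=⊤  new=⊤  old=0  +wl: 1
  step 4. node 3  ⊔preds=⊥  new=0  stable
  step 5. node 0  ⊔preds=⊤  new=⊤  old=1  +wl: 2
  step 6. node 1  ⊔preds=⊤  new=⊤  stable
  step 7. node 2  ⊔preds=⊤  new=⊤  stable

Least fixpoint reached:
  node 0: ⊤
  node 1: ⊤
  node 2: ⊤
  node 3: 0

7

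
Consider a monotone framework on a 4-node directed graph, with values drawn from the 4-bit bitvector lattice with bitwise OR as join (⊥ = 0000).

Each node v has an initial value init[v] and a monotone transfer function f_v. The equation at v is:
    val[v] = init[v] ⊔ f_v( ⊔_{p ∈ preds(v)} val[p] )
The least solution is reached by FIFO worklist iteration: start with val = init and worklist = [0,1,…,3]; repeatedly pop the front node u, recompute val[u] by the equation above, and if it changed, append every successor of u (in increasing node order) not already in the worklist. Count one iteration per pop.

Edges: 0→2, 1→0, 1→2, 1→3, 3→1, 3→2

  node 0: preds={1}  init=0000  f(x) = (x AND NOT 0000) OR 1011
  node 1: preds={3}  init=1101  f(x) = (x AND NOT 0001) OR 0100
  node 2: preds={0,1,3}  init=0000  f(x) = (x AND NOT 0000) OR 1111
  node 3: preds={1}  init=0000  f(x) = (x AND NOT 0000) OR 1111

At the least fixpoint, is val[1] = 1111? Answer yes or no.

yes

Trace (8 dequeues):
  [1] u=0 | in 1101 | out 1111 | prev 0000 | push {}
  [2] u=1 | in 0000 | out 1101 | ==
  [3] u=2 | in 1111 | out 1111 | prev 0000 | push {}
  [4] u=3 | in 1101 | out 1111 | prev 0000 | push {1,2}
  [5] u=1 | in 1111 | out 1111 | prev 1101 | push {0,3}
  [6] u=2 | in 1111 | out 1111 | ==
  [7] u=0 | in 1111 | out 1111 | ==
  [8] u=3 | in 1111 | out 1111 | ==

Converged values:
  [0] 1111
  [1] 1111
  [2] 1111
  [3] 1111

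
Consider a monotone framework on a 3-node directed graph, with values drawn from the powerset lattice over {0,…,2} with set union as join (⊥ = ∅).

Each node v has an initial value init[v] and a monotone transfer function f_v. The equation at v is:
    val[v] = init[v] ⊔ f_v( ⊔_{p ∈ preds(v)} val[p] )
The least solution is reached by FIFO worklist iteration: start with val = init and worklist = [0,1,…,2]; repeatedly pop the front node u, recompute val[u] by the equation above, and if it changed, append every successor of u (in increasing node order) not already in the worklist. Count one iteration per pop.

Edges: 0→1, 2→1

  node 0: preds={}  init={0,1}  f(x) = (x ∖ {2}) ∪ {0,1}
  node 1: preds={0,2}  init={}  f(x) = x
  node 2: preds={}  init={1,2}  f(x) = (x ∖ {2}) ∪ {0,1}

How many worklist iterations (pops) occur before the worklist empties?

Trace (4 dequeues):
  [1] u=0 | in {} | out {0,1} | ==
  [2] u=1 | in {0,1,2} | out {0,1,2} | prev {} | push {}
  [3] u=2 | in {} | out {0,1,2} | prev {1,2} | push {1}
  [4] u=1 | in {0,1,2} | out {0,1,2} | ==

Converged values:
  [0] {0,1}
  [1] {0,1,2}
  [2] {0,1,2}

4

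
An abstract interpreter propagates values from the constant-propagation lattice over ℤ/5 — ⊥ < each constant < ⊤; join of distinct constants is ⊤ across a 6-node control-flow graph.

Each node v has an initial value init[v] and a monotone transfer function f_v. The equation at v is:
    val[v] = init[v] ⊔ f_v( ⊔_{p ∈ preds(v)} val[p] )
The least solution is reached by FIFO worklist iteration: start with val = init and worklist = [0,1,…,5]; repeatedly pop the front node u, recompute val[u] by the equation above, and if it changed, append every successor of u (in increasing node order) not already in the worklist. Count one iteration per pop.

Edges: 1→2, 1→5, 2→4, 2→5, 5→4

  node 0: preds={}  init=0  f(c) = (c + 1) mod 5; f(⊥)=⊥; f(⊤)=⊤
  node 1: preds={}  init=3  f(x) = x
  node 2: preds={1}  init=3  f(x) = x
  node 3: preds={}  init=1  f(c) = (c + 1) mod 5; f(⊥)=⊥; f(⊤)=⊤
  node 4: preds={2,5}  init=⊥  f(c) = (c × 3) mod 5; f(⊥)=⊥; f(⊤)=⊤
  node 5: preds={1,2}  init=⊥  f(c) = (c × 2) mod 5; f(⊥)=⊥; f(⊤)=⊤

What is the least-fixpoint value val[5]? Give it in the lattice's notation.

1

Iteration log — 7 steps:
  step 1. node 0  ⊔preds=⊥  new=0  stable
  step 2. node 1  ⊔preds=⊥  new=3  stable
  step 3. node 2  ⊔preds=3  new=3  stable
  step 4. node 3  ⊔preds=⊥  new=1  stable
  step 5. node 4  ⊔preds=3  new=4  old=⊥  +wl: 
  step 6. node 5  ⊔preds=3  new=1  old=⊥  +wl: 4
  step 7. node 4  ⊔preds=⊤  new=⊤  old=4  +wl: 

Least fixpoint reached:
  node 0: 0
  node 1: 3
  node 2: 3
  node 3: 1
  node 4: ⊤
  node 5: 1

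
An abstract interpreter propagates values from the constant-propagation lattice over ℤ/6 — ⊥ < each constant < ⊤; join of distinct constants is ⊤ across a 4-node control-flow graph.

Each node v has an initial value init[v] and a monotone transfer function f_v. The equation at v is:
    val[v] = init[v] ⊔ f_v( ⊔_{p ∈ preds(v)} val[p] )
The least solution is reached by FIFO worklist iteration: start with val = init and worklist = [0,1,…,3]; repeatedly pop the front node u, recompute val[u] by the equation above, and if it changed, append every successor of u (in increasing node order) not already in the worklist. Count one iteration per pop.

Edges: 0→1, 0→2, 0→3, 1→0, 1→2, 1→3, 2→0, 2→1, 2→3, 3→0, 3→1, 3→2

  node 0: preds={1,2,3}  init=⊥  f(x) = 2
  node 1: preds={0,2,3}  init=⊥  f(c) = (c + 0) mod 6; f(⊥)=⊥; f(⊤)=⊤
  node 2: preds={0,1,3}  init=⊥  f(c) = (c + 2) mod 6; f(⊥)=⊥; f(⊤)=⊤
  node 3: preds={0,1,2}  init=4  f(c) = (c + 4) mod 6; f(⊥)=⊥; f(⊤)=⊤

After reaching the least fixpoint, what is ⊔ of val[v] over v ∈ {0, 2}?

⊤

Iteration log — 7 steps:
  step 1. node 0  ⊔preds=4  new=2  old=⊥  +wl: 
  step 2. node 1  ⊔preds=⊤  new=⊤  old=⊥  +wl: 0
  step 3. node 2  ⊔preds=⊤  new=⊤  old=⊥  +wl: 1
  step 4. node 3  ⊔preds=⊤  new=⊤  old=4  +wl: 2
  step 5. node 0  ⊔preds=⊤  new=2  stable
  step 6. node 1  ⊔preds=⊤  new=⊤  stable
  step 7. node 2  ⊔preds=⊤  new=⊤  stable

Least fixpoint reached:
  node 0: 2
  node 1: ⊤
  node 2: ⊤
  node 3: ⊤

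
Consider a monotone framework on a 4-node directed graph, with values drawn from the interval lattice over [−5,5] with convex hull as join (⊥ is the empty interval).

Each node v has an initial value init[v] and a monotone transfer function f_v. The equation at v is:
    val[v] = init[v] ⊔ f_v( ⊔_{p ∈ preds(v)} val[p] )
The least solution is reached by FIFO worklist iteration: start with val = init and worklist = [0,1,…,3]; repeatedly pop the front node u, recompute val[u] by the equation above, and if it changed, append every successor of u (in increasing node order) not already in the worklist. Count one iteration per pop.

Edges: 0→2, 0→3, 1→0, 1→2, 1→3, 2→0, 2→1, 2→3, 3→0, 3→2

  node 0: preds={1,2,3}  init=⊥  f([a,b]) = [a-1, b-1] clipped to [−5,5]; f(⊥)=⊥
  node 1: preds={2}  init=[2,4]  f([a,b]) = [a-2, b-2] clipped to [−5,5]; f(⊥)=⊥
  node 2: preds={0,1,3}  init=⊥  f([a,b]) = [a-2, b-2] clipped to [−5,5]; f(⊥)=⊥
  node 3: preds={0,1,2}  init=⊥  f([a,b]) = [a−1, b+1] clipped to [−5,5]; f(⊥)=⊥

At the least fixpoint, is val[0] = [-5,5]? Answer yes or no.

Iteration log — 13 steps:
  step 1. node 0  ⊔preds=[2,4]  new=[1,3]  old=⊥  +wl: 
  step 2. node 1  ⊔preds=⊥  new=[2,4]  stable
  step 3. node 2  ⊔preds=[1,4]  new=[-1,2]  old=⊥  +wl: 0,1
  step 4. node 3  ⊔preds=[-1,4]  new=[-2,5]  old=⊥  +wl: 2
  step 5. node 0  ⊔preds=[-2,5]  new=[-3,4]  old=[1,3]  +wl: 3
  step 6. node 1  ⊔preds=[-1,2]  new=[-3,4]  old=[2,4]  +wl: 0
  step 7. node 2  ⊔preds=[-3,5]  new=[-5,3]  old=[-1,2]  +wl: 1
  step 8. node 3  ⊔preds=[-5,4]  new=[-5,5]  old=[-2,5]  +wl: 2
  step 9. node 0  ⊔preds=[-5,5]  new=[-5,4]  old=[-3,4]  +wl: 3
  step 10. node 1  ⊔preds=[-5,3]  new=[-5,4]  old=[-3,4]  +wl: 0
  step 11. node 2  ⊔preds=[-5,5]  new=[-5,3]  stable
  step 12. node 3  ⊔preds=[-5,4]  new=[-5,5]  stable
  step 13. node 0  ⊔preds=[-5,5]  new=[-5,4]  stable

Least fixpoint reached:
  node 0: [-5,4]
  node 1: [-5,4]
  node 2: [-5,3]
  node 3: [-5,5]

no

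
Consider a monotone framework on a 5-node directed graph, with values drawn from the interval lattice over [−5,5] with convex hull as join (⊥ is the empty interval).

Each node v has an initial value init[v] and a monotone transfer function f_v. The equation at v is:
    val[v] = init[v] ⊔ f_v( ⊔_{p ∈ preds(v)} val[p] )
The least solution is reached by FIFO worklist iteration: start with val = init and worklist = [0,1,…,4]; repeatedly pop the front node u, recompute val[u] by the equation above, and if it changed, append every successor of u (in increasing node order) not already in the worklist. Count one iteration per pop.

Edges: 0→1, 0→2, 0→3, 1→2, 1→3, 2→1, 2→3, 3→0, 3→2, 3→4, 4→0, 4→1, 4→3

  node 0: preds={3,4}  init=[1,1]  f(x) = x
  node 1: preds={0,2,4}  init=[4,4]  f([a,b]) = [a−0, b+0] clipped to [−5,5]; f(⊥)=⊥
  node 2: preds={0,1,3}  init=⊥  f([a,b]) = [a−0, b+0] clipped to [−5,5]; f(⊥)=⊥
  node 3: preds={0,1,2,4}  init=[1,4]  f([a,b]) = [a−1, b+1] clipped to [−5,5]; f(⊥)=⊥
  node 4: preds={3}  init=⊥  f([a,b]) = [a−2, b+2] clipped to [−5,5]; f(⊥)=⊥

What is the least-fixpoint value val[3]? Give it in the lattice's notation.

Iteration log — 20 steps:
  step 1. node 0  ⊔preds=[1,4]  new=[1,4]  old=[1,1]  +wl: 
  step 2. node 1  ⊔preds=[1,4]  new=[1,4]  old=[4,4]  +wl: 
  step 3. node 2  ⊔preds=[1,4]  new=[1,4]  old=⊥  +wl: 1
  step 4. node 3  ⊔preds=[1,4]  new=[0,5]  old=[1,4]  +wl: 0,2
  step 5. node 4  ⊔preds=[0,5]  new=[-2,5]  old=⊥  +wl: 3
  step 6. node 1  ⊔preds=[-2,5]  new=[-2,5]  old=[1,4]  +wl: 
  step 7. node 0  ⊔preds=[-2,5]  new=[-2,5]  old=[1,4]  +wl: 1
  step 8. node 2  ⊔preds=[-2,5]  new=[-2,5]  old=[1,4]  +wl: 
  step 9. node 3  ⊔preds=[-2,5]  new=[-3,5]  old=[0,5]  +wl: 0,2,4
  step 10. node 1  ⊔preds=[-2,5]  new=[-2,5]  stable
  step 11. node 0  ⊔preds=[-3,5]  new=[-3,5]  old=[-2,5]  +wl: 1,3
  step 12. node 2  ⊔preds=[-3,5]  new=[-3,5]  old=[-2,5]  +wl: 
  step 13. node 4  ⊔preds=[-3,5]  new=[-5,5]  old=[-2,5]  +wl: 0
  step 14. node 1  ⊔preds=[-5,5]  new=[-5,5]  old=[-2,5]  +wl: 2
  step 15. node 3  ⊔preds=[-5,5]  new=[-5,5]  old=[-3,5]  +wl: 4
  step 16. node 0  ⊔preds=[-5,5]  new=[-5,5]  old=[-3,5]  +wl: 1,3
  step 17. node 2  ⊔preds=[-5,5]  new=[-5,5]  old=[-3,5]  +wl: 
  step 18. node 4  ⊔preds=[-5,5]  new=[-5,5]  stable
  step 19. node 1  ⊔preds=[-5,5]  new=[-5,5]  stable
  step 20. node 3  ⊔preds=[-5,5]  new=[-5,5]  stable

Least fixpoint reached:
  node 0: [-5,5]
  node 1: [-5,5]
  node 2: [-5,5]
  node 3: [-5,5]
  node 4: [-5,5]

[-5,5]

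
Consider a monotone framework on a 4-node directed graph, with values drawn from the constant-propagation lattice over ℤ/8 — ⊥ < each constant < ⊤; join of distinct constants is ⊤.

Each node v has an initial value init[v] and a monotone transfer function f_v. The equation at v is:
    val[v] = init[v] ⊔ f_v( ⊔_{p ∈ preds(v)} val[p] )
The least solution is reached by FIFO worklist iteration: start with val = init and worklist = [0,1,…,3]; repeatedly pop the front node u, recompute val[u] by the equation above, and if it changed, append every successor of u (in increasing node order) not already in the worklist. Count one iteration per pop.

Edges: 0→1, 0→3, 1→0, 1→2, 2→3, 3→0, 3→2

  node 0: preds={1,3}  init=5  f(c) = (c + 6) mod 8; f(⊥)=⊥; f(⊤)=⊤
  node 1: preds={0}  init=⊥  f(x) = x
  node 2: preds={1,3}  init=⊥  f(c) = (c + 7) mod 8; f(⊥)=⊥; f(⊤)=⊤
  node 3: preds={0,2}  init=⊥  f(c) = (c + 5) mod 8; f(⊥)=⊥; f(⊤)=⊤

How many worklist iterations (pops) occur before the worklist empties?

10

Worklist (10 pops):
  #1 pop 0: in=⊥ → 5 (no change)
  #2 pop 1: in=5 → 5 (was ⊥); enqueue [0]
  #3 pop 2: in=5 → 4 (was ⊥); enqueue []
  #4 pop 3: in=⊤ → ⊤ (was ⊥); enqueue [2]
  #5 pop 0: in=⊤ → ⊤ (was 5); enqueue [1,3]
  #6 pop 2: in=⊤ → ⊤ (was 4); enqueue []
  #7 pop 1: in=⊤ → ⊤ (was 5); enqueue [0,2]
  #8 pop 3: in=⊤ → ⊤ (no change)
  #9 pop 0: in=⊤ → ⊤ (no change)
  #10 pop 2: in=⊤ → ⊤ (no change)

Fixpoint:
  val[0] = ⊤
  val[1] = ⊤
  val[2] = ⊤
  val[3] = ⊤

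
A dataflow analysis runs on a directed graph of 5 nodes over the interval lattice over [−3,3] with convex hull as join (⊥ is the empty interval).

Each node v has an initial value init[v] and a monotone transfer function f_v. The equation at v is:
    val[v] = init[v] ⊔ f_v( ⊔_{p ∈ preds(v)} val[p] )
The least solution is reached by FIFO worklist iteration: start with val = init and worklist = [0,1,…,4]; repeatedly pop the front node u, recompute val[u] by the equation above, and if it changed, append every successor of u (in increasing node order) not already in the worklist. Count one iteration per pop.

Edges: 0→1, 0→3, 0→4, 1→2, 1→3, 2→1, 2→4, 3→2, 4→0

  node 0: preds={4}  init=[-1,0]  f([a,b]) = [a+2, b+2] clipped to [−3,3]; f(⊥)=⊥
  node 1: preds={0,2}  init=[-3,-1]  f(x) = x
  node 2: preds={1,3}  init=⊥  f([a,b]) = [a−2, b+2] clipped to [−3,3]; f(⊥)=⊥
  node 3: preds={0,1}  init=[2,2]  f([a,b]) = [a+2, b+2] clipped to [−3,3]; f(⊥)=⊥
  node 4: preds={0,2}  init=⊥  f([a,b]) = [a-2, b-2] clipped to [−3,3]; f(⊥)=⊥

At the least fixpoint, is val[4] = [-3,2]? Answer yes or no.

Worklist (12 pops):
  #1 pop 0: in=⊥ → [-1,0] (no change)
  #2 pop 1: in=[-1,0] → [-3,0] (was [-3,-1]); enqueue []
  #3 pop 2: in=[-3,2] → [-3,3] (was ⊥); enqueue [1]
  #4 pop 3: in=[-3,0] → [-1,2] (was [2,2]); enqueue [2]
  #5 pop 4: in=[-3,3] → [-3,1] (was ⊥); enqueue [0]
  #6 pop 1: in=[-3,3] → [-3,3] (was [-3,0]); enqueue [3]
  #7 pop 2: in=[-3,3] → [-3,3] (no change)
  #8 pop 0: in=[-3,1] → [-1,3] (was [-1,0]); enqueue [1,4]
  #9 pop 3: in=[-3,3] → [-1,3] (was [-1,2]); enqueue [2]
  #10 pop 1: in=[-3,3] → [-3,3] (no change)
  #11 pop 4: in=[-3,3] → [-3,1] (no change)
  #12 pop 2: in=[-3,3] → [-3,3] (no change)

Fixpoint:
  val[0] = [-1,3]
  val[1] = [-3,3]
  val[2] = [-3,3]
  val[3] = [-1,3]
  val[4] = [-3,1]

no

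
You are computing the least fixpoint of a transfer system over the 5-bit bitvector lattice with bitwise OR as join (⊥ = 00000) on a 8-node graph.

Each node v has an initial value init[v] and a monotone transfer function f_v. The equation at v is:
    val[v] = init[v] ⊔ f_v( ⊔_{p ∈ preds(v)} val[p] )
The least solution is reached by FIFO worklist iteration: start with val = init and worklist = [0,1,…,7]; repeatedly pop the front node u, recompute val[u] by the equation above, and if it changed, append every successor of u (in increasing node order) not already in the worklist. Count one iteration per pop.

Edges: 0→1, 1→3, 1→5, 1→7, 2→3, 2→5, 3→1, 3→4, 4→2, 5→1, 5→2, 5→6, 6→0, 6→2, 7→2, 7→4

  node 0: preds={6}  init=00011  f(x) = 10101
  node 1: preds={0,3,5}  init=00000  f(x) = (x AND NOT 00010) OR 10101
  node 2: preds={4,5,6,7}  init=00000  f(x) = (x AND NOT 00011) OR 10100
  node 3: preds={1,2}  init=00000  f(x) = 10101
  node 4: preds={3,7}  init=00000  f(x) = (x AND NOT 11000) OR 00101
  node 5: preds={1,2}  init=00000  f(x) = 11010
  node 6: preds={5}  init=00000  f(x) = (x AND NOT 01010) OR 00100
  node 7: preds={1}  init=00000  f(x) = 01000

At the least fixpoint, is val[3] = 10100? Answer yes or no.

Worklist (15 pops):
  #1 pop 0: in=00000 → 10111 (was 00011); enqueue []
  #2 pop 1: in=10111 → 10101 (was 00000); enqueue []
  #3 pop 2: in=00000 → 10100 (was 00000); enqueue []
  #4 pop 3: in=10101 → 10101 (was 00000); enqueue [1]
  #5 pop 4: in=10101 → 00101 (was 00000); enqueue [2]
  #6 pop 5: in=10101 → 11010 (was 00000); enqueue []
  #7 pop 6: in=11010 → 10100 (was 00000); enqueue [0]
  #8 pop 7: in=10101 → 01000 (was 00000); enqueue [4]
  #9 pop 1: in=11111 → 11101 (was 10101); enqueue [3,5,7]
  #10 pop 2: in=11111 → 11100 (was 10100); enqueue []
  #11 pop 0: in=10100 → 10111 (no change)
  #12 pop 4: in=11101 → 00101 (no change)
  #13 pop 3: in=11101 → 10101 (no change)
  #14 pop 5: in=11101 → 11010 (no change)
  #15 pop 7: in=11101 → 01000 (no change)

Fixpoint:
  val[0] = 10111
  val[1] = 11101
  val[2] = 11100
  val[3] = 10101
  val[4] = 00101
  val[5] = 11010
  val[6] = 10100
  val[7] = 01000

no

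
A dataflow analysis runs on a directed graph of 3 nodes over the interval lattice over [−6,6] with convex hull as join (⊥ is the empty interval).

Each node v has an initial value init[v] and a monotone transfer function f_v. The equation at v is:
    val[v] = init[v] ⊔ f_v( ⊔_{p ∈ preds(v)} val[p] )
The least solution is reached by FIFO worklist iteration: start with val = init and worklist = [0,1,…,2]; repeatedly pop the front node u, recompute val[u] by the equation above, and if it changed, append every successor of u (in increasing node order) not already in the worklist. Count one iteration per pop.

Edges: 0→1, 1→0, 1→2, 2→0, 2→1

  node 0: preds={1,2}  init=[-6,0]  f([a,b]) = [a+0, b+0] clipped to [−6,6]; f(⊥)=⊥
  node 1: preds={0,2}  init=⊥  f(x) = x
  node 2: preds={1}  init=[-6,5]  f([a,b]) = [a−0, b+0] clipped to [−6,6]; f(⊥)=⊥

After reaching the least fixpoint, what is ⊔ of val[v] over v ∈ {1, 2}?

Trace (4 dequeues):
  [1] u=0 | in [-6,5] | out [-6,5] | prev [-6,0] | push {}
  [2] u=1 | in [-6,5] | out [-6,5] | prev ⊥ | push {0}
  [3] u=2 | in [-6,5] | out [-6,5] | ==
  [4] u=0 | in [-6,5] | out [-6,5] | ==

Converged values:
  [0] [-6,5]
  [1] [-6,5]
  [2] [-6,5]

[-6,5]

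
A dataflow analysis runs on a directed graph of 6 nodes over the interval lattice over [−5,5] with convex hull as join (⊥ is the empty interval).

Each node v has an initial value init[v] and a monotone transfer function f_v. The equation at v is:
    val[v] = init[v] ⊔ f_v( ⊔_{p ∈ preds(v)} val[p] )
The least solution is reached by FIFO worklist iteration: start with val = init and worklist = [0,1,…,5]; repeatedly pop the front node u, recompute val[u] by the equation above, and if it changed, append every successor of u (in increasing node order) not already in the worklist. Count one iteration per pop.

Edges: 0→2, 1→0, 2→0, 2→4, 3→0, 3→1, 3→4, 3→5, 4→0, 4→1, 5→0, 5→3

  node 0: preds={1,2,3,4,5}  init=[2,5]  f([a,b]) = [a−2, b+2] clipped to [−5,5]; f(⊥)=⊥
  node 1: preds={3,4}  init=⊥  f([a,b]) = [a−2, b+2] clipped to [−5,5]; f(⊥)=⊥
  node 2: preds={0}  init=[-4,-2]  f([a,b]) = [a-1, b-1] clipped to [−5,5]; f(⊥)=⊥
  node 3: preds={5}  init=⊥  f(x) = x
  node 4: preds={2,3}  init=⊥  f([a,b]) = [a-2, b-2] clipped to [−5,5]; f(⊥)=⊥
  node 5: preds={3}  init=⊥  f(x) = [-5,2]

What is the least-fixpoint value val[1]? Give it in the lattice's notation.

[-5,4]

Iteration log — 13 steps:
  step 1. node 0  ⊔preds=[-4,-2]  new=[-5,5]  old=[2,5]  +wl: 
  step 2. node 1  ⊔preds=⊥  new=⊥  stable
  step 3. node 2  ⊔preds=[-5,5]  new=[-5,4]  old=[-4,-2]  +wl: 0
  step 4. node 3  ⊔preds=⊥  new=⊥  stable
  step 5. node 4  ⊔preds=[-5,4]  new=[-5,2]  old=⊥  +wl: 1
  step 6. node 5  ⊔preds=⊥  new=[-5,2]  old=⊥  +wl: 3
  step 7. node 0  ⊔preds=[-5,4]  new=[-5,5]  stable
  step 8. node 1  ⊔preds=[-5,2]  new=[-5,4]  old=⊥  +wl: 0
  step 9. node 3  ⊔preds=[-5,2]  new=[-5,2]  old=⊥  +wl: 1,4,5
  step 10. node 0  ⊔preds=[-5,4]  new=[-5,5]  stable
  step 11. node 1  ⊔preds=[-5,2]  new=[-5,4]  stable
  step 12. node 4  ⊔preds=[-5,4]  new=[-5,2]  stable
  step 13. node 5  ⊔preds=[-5,2]  new=[-5,2]  stable

Least fixpoint reached:
  node 0: [-5,5]
  node 1: [-5,4]
  node 2: [-5,4]
  node 3: [-5,2]
  node 4: [-5,2]
  node 5: [-5,2]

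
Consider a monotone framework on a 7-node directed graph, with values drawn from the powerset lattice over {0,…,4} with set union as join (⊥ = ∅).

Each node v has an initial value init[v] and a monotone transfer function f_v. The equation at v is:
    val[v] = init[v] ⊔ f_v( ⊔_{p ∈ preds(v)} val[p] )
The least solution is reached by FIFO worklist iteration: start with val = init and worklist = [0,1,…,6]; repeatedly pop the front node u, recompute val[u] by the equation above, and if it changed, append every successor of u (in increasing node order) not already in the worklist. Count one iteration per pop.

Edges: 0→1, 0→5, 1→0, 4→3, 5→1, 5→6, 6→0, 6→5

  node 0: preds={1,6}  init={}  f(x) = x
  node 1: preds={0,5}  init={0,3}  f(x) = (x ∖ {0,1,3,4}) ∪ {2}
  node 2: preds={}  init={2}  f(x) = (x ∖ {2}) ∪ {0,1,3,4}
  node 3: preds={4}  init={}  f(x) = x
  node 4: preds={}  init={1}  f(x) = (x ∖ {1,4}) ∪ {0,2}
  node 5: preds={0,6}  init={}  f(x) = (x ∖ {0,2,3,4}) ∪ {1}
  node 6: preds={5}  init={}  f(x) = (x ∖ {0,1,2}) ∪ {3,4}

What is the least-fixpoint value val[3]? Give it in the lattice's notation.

Trace (11 dequeues):
  [1] u=0 | in {0,3} | out {0,3} | prev {} | push {}
  [2] u=1 | in {0,3} | out {0,2,3} | prev {0,3} | push {0}
  [3] u=2 | in {} | out {0,1,2,3,4} | prev {2} | push {}
  [4] u=3 | in {1} | out {1} | prev {} | push {}
  [5] u=4 | in {} | out {0,1,2} | prev {1} | push {3}
  [6] u=5 | in {0,3} | out {1} | prev {} | push {1}
  [7] u=6 | in {1} | out {3,4} | prev {} | push {5}
  [8] u=0 | in {0,2,3,4} | out {0,2,3,4} | prev {0,3} | push {}
  [9] u=3 | in {0,1,2} | out {0,1,2} | prev {1} | push {}
  [10] u=1 | in {0,1,2,3,4} | out {0,2,3} | ==
  [11] u=5 | in {0,2,3,4} | out {1} | ==

Converged values:
  [0] {0,2,3,4}
  [1] {0,2,3}
  [2] {0,1,2,3,4}
  [3] {0,1,2}
  [4] {0,1,2}
  [5] {1}
  [6] {3,4}

{0,1,2}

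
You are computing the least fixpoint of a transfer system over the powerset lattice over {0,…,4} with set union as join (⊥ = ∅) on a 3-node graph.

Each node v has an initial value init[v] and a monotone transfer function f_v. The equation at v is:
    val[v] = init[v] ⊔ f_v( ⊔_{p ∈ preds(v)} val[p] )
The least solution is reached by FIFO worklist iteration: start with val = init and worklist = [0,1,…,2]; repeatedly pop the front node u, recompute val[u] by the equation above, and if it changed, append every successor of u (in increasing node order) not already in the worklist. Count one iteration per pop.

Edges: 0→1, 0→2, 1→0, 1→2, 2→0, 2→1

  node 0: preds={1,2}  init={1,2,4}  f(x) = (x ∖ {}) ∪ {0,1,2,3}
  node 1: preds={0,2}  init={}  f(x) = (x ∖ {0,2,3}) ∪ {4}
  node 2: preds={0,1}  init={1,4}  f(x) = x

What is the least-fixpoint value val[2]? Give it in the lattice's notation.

Worklist (5 pops):
  #1 pop 0: in={1,4} → {0,1,2,3,4} (was {1,2,4}); enqueue []
  #2 pop 1: in={0,1,2,3,4} → {1,4} (was {}); enqueue [0]
  #3 pop 2: in={0,1,2,3,4} → {0,1,2,3,4} (was {1,4}); enqueue [1]
  #4 pop 0: in={0,1,2,3,4} → {0,1,2,3,4} (no change)
  #5 pop 1: in={0,1,2,3,4} → {1,4} (no change)

Fixpoint:
  val[0] = {0,1,2,3,4}
  val[1] = {1,4}
  val[2] = {0,1,2,3,4}

{0,1,2,3,4}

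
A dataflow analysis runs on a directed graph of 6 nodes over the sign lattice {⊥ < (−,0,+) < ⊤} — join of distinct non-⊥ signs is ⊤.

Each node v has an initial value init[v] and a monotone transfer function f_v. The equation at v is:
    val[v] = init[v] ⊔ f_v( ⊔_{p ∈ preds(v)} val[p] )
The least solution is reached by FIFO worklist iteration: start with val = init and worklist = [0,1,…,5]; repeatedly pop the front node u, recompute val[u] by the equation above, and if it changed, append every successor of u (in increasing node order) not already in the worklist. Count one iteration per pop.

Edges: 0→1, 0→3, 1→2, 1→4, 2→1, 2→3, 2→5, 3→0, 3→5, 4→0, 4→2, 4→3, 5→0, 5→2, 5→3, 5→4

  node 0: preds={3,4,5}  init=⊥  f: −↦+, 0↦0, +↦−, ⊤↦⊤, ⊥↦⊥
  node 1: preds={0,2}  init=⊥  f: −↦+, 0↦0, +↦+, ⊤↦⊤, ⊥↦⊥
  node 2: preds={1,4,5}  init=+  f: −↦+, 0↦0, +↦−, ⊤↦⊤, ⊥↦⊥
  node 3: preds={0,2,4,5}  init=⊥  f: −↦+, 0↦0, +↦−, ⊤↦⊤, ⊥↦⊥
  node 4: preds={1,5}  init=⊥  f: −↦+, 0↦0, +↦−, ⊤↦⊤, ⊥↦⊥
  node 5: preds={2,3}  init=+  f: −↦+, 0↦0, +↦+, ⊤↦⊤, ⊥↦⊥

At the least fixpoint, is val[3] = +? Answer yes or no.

no

Trace (12 dequeues):
  [1] u=0 | in + | out − | prev ⊥ | push {}
  [2] u=1 | in ⊤ | out ⊤ | prev ⊥ | push {}
  [3] u=2 | in ⊤ | out ⊤ | prev + | push {1}
  [4] u=3 | in ⊤ | out ⊤ | prev ⊥ | push {0}
  [5] u=4 | in ⊤ | out ⊤ | prev ⊥ | push {2,3}
  [6] u=5 | in ⊤ | out ⊤ | prev + | push {4}
  [7] u=1 | in ⊤ | out ⊤ | ==
  [8] u=0 | in ⊤ | out ⊤ | prev − | push {1}
  [9] u=2 | in ⊤ | out ⊤ | ==
  [10] u=3 | in ⊤ | out ⊤ | ==
  [11] u=4 | in ⊤ | out ⊤ | ==
  [12] u=1 | in ⊤ | out ⊤ | ==

Converged values:
  [0] ⊤
  [1] ⊤
  [2] ⊤
  [3] ⊤
  [4] ⊤
  [5] ⊤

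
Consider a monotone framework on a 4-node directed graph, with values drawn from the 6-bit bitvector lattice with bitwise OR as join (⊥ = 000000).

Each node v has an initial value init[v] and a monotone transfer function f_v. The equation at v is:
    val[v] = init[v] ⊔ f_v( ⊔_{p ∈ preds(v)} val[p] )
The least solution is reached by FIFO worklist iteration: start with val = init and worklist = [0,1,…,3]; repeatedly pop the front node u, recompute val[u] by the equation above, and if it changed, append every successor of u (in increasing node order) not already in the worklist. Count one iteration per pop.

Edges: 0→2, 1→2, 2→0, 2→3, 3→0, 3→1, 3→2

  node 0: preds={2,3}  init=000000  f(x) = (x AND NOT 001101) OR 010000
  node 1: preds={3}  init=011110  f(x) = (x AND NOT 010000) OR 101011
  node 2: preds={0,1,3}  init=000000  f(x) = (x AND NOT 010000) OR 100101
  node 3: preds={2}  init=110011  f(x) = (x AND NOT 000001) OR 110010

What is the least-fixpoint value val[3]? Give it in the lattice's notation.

111111

Trace (7 dequeues):
  [1] u=0 | in 110011 | out 110010 | prev 000000 | push {}
  [2] u=1 | in 110011 | out 111111 | prev 011110 | push {}
  [3] u=2 | in 111111 | out 101111 | prev 000000 | push {0}
  [4] u=3 | in 101111 | out 111111 | prev 110011 | push {1,2}
  [5] u=0 | in 111111 | out 110010 | ==
  [6] u=1 | in 111111 | out 111111 | ==
  [7] u=2 | in 111111 | out 101111 | ==

Converged values:
  [0] 110010
  [1] 111111
  [2] 101111
  [3] 111111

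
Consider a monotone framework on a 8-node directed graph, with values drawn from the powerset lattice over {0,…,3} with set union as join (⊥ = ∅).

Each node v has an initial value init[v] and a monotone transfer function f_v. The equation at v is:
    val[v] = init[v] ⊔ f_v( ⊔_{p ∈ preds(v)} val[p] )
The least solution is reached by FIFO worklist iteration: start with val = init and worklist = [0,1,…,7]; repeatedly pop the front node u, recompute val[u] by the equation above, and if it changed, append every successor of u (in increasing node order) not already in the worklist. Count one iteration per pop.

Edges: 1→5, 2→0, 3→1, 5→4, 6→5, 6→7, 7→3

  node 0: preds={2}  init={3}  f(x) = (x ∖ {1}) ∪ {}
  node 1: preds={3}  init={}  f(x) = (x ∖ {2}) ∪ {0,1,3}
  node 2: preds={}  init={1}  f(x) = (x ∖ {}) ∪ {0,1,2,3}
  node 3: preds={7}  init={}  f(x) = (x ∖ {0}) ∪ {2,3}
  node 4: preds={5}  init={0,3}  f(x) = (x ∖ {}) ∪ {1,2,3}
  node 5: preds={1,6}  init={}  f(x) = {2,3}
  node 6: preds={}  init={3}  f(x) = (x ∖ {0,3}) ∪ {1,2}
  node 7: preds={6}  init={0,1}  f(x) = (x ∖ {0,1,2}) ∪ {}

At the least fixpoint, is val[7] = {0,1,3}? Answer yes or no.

yes

Trace (13 dequeues):
  [1] u=0 | in {1} | out {3} | ==
  [2] u=1 | in {} | out {0,1,3} | prev {} | push {}
  [3] u=2 | in {} | out {0,1,2,3} | prev {1} | push {0}
  [4] u=3 | in {0,1} | out {1,2,3} | prev {} | push {1}
  [5] u=4 | in {} | out {0,1,2,3} | prev {0,3} | push {}
  [6] u=5 | in {0,1,3} | out {2,3} | prev {} | push {4}
  [7] u=6 | in {} | out {1,2,3} | prev {3} | push {5}
  [8] u=7 | in {1,2,3} | out {0,1,3} | prev {0,1} | push {3}
  [9] u=0 | in {0,1,2,3} | out {0,2,3} | prev {3} | push {}
  [10] u=1 | in {1,2,3} | out {0,1,3} | ==
  [11] u=4 | in {2,3} | out {0,1,2,3} | ==
  [12] u=5 | in {0,1,2,3} | out {2,3} | ==
  [13] u=3 | in {0,1,3} | out {1,2,3} | ==

Converged values:
  [0] {0,2,3}
  [1] {0,1,3}
  [2] {0,1,2,3}
  [3] {1,2,3}
  [4] {0,1,2,3}
  [5] {2,3}
  [6] {1,2,3}
  [7] {0,1,3}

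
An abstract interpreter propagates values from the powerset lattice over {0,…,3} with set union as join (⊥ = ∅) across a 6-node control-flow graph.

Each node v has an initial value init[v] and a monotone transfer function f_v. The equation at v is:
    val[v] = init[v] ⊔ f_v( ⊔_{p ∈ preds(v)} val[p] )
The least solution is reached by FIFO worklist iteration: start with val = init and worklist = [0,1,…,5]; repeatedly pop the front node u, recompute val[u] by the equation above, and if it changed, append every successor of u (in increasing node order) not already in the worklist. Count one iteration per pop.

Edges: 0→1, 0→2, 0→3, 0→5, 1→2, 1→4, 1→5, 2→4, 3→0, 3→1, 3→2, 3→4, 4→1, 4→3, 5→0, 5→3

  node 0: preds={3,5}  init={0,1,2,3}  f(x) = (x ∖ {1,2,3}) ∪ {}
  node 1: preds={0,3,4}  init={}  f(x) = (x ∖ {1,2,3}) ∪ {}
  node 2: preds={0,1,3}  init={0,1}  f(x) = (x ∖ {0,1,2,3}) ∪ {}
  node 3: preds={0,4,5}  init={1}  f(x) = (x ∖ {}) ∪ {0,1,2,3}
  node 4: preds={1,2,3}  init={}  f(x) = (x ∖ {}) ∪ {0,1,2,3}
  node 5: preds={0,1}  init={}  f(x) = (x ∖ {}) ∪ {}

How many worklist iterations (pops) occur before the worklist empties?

Trace (10 dequeues):
  [1] u=0 | in {1} | out {0,1,2,3} | ==
  [2] u=1 | in {0,1,2,3} | out {0} | prev {} | push {}
  [3] u=2 | in {0,1,2,3} | out {0,1} | ==
  [4] u=3 | in {0,1,2,3} | out {0,1,2,3} | prev {1} | push {0,1,2}
  [5] u=4 | in {0,1,2,3} | out {0,1,2,3} | prev {} | push {3}
  [6] u=5 | in {0,1,2,3} | out {0,1,2,3} | prev {} | push {}
  [7] u=0 | in {0,1,2,3} | out {0,1,2,3} | ==
  [8] u=1 | in {0,1,2,3} | out {0} | ==
  [9] u=2 | in {0,1,2,3} | out {0,1} | ==
  [10] u=3 | in {0,1,2,3} | out {0,1,2,3} | ==

Converged values:
  [0] {0,1,2,3}
  [1] {0}
  [2] {0,1}
  [3] {0,1,2,3}
  [4] {0,1,2,3}
  [5] {0,1,2,3}

10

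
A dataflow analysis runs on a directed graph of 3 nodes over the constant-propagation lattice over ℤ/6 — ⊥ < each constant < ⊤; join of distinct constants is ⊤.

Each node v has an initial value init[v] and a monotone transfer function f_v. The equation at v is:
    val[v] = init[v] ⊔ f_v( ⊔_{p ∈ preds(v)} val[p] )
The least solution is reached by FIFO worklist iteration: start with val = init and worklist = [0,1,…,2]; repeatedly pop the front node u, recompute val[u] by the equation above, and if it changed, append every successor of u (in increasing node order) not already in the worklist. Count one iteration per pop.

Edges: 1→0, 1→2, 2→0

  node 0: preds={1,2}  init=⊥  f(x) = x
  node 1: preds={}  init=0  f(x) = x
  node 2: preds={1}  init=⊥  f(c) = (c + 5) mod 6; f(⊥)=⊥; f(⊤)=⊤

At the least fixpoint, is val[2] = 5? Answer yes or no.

yes

Trace (4 dequeues):
  [1] u=0 | in 0 | out 0 | prev ⊥ | push {}
  [2] u=1 | in ⊥ | out 0 | ==
  [3] u=2 | in 0 | out 5 | prev ⊥ | push {0}
  [4] u=0 | in ⊤ | out ⊤ | prev 0 | push {}

Converged values:
  [0] ⊤
  [1] 0
  [2] 5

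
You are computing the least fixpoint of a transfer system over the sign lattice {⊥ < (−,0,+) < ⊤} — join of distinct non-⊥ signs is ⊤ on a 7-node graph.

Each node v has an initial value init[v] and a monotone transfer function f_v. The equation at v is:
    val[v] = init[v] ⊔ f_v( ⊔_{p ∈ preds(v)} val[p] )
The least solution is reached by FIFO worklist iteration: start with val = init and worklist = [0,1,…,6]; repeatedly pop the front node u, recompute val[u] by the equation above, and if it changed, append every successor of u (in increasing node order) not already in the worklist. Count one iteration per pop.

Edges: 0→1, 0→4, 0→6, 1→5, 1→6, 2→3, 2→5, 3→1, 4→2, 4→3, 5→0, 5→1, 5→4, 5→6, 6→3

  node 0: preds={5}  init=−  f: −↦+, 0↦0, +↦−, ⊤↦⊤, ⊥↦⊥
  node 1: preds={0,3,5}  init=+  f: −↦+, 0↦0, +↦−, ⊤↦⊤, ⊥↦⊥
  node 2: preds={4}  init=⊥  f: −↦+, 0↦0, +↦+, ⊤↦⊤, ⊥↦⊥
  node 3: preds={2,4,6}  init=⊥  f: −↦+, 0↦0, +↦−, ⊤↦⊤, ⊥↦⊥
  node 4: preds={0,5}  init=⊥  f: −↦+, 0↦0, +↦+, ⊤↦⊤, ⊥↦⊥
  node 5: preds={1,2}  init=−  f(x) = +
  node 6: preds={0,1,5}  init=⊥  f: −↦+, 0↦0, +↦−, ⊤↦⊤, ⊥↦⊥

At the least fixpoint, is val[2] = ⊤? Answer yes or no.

yes

Trace (13 dequeues):
  [1] u=0 | in − | out ⊤ | prev − | push {}
  [2] u=1 | in ⊤ | out ⊤ | prev + | push {}
  [3] u=2 | in ⊥ | out ⊥ | ==
  [4] u=3 | in ⊥ | out ⊥ | ==
  [5] u=4 | in ⊤ | out ⊤ | prev ⊥ | push {2,3}
  [6] u=5 | in ⊤ | out ⊤ | prev − | push {0,1,4}
  [7] u=6 | in ⊤ | out ⊤ | prev ⊥ | push {}
  [8] u=2 | in ⊤ | out ⊤ | prev ⊥ | push {5}
  [9] u=3 | in ⊤ | out ⊤ | prev ⊥ | push {}
  [10] u=0 | in ⊤ | out ⊤ | ==
  [11] u=1 | in ⊤ | out ⊤ | ==
  [12] u=4 | in ⊤ | out ⊤ | ==
  [13] u=5 | in ⊤ | out ⊤ | ==

Converged values:
  [0] ⊤
  [1] ⊤
  [2] ⊤
  [3] ⊤
  [4] ⊤
  [5] ⊤
  [6] ⊤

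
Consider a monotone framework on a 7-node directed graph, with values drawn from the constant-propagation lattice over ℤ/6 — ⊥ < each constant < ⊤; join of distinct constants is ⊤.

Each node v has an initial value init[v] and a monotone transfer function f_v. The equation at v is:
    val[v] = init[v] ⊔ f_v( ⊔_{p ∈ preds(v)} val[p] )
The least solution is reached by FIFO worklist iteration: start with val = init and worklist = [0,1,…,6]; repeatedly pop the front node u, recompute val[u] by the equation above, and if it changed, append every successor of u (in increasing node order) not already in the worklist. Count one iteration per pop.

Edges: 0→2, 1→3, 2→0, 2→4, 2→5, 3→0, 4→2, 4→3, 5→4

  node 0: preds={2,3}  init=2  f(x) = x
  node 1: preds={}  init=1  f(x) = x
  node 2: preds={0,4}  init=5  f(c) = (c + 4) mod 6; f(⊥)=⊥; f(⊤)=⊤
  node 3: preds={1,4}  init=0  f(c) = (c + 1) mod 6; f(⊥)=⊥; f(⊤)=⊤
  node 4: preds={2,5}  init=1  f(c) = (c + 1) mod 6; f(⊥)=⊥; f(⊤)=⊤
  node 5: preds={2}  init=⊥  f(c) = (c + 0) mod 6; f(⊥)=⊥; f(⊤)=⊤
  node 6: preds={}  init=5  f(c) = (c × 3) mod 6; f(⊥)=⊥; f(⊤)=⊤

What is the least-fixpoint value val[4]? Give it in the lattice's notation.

⊤

Trace (11 dequeues):
  [1] u=0 | in ⊤ | out ⊤ | prev 2 | push {}
  [2] u=1 | in ⊥ | out 1 | ==
  [3] u=2 | in ⊤ | out ⊤ | prev 5 | push {0}
  [4] u=3 | in 1 | out ⊤ | prev 0 | push {}
  [5] u=4 | in ⊤ | out ⊤ | prev 1 | push {2,3}
  [6] u=5 | in ⊤ | out ⊤ | prev ⊥ | push {4}
  [7] u=6 | in ⊥ | out 5 | ==
  [8] u=0 | in ⊤ | out ⊤ | ==
  [9] u=2 | in ⊤ | out ⊤ | ==
  [10] u=3 | in ⊤ | out ⊤ | ==
  [11] u=4 | in ⊤ | out ⊤ | ==

Converged values:
  [0] ⊤
  [1] 1
  [2] ⊤
  [3] ⊤
  [4] ⊤
  [5] ⊤
  [6] 5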